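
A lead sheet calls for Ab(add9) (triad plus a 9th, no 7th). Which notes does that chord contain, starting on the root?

A♭ – C – E♭ – B♭

Root A♭, quality added-ninth:
A♭ — root
C — major 3rd
E♭ — perfect 5th
B♭ — major 9th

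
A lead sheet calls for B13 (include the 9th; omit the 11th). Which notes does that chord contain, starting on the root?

B13: dominant thirteenth on B.
B — root
D# — major 3rd
F# — perfect 5th
A — minor 7th
C# — major 9th
G# — major 13th

B  D#  F#  A  C#  G#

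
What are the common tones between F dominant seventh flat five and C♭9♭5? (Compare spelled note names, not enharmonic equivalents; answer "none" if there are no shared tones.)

Cb, Eb

F dominant seventh flat five = F, A, Cb, Eb.
C♭9♭5 = Cb, Eb, Gbb, Bbb, Db.
Shared: Cb, Eb.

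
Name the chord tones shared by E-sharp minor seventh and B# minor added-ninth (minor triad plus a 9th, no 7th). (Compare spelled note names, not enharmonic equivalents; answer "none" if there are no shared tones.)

B-sharp – D-sharp

E-sharp minor seventh: E-sharp G-sharp B-sharp D-sharp
B# minor added-ninth: B-sharp D-sharp F-double-sharp C-double-sharp
Common to both → B-sharp, D-sharp.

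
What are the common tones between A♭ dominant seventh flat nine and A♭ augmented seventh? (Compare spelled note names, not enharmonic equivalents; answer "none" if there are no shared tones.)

A-flat, C, G-flat

A♭ dominant seventh flat nine = A-flat, C, E-flat, G-flat, B-double-flat.
A♭ augmented seventh = A-flat, C, E, G-flat.
Shared: A-flat, C, G-flat.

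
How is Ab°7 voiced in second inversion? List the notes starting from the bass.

E𝄫 G𝄫 A♭ C♭

Ab°7 = A♭–C♭–E𝄫–G𝄫; second inversion → fifth (E𝄫) lowest.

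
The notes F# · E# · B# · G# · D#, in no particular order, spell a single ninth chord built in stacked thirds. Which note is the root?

Arranged so that each adjacent pair is a third by letter name: E# – G# – B# – D# – F#.
The bottom of that stack, E#, is the root (this is E# minor seventh flat nine).

E#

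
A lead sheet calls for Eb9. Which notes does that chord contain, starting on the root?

Eb9 is a dominant ninth built on Eb.
- root: Eb
- major 3rd: G
- perfect 5th: Bb
- minor 7th: Db
- major 9th: F

Eb G Bb Db F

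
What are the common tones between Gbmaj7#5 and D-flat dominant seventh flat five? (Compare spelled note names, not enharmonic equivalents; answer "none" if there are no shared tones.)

F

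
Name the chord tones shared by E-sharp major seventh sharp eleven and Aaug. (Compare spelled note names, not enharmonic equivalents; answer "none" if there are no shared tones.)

E#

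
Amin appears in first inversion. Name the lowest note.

Amin in root position is A–C–E.
First inversion places the third in the bass, which is C.

C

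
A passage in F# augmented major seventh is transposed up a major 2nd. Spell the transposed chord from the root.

A major 2nd up from F# is G#, so the new chord is G# augmented major seventh.
- root: G#
- major 3rd: B#
- augmented 5th: D##
- major 7th: F##

G#, B#, D##, F##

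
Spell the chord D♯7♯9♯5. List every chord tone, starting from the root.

D♯7♯9♯5: dominant seventh sharp nine sharp five on D♯.
Root: D♯
Major 3rd (3rd): F𝄪
Augmented 5th (5th): A𝄪
Minor 7th (7th): C♯
Augmented 9th (9th): E𝄪

D♯  F𝄪  A𝄪  C♯  E𝄪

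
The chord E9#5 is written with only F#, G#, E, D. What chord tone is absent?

E9#5 = E, G#, B#, D, F#. The voicing lacks the 5th (augmented 5th), B#.

B#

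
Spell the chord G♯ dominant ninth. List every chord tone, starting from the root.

G# – B# – D# – F# – A#

G♯ dominant ninth is a dominant ninth built on G#.
G# — root
B# — major 3rd
D# — perfect 5th
F# — minor 7th
A# — major 9th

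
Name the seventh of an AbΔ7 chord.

G

AbΔ7 is built on A♭; its 7th is a major 7th above the root.
A seventh above A uses the letter G, and the major 7th above A♭ is G.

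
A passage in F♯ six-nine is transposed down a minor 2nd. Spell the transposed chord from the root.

E♯, G𝄪, B♯, C𝄪, F𝄪

Transposed root: F♯ → E♯ (minor 2nd down). So we spell E♯ six-nine:
- root: E♯
- major 3rd: G𝄪
- perfect 5th: B♯
- major 6th: C𝄪
- major 9th: F𝄪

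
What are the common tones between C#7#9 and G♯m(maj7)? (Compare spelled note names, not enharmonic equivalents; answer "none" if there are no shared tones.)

G♯  B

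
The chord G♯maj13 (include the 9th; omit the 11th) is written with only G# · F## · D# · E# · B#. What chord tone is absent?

The full G♯maj13 chord is G#, B#, D#, F##, A#, E#.
Comparing with the voicing, the major 9th (9th) — A# — is absent.

A#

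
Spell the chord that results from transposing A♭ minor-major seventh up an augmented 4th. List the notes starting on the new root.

D  F  A  C♯

Transposed root: A♭ → D (augmented 4th up). So we spell D minor-major seventh:
- root: D
- minor 3rd: F
- perfect 5th: A
- major 7th: C♯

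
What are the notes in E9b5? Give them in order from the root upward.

E9b5 is a dominant ninth flat five built on E.
Root: E
Major 3rd (3rd): G#
Diminished 5th (5th): Bb
Minor 7th (7th): D
Major 9th (9th): F#

E, G#, Bb, D, F#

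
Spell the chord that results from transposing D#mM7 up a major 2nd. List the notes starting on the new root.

D# up a major 2nd → E#. New chord: E# minor-major seventh.
E# — root
G# — minor 3rd
B# — perfect 5th
D## — major 7th

E#, G#, B#, D##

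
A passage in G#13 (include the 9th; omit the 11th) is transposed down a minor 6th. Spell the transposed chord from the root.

G# down a minor 6th → B#. New chord: B# dominant thirteenth.
Root: B#
Major 3rd (3rd): D##
Perfect 5th (5th): F##
Minor 7th (7th): A#
Major 9th (9th): C##
Major 13th (13th): G##

B#, D##, F##, A#, C##, G##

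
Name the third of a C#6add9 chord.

E#

C#6add9 is built on C#; its 3rd is a major 3rd above the root.
A third above C uses the letter E, and the major 3rd above C# is E#.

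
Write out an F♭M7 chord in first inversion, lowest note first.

F♭M7 = Fb–Ab–Cb–Eb; first inversion → third (Ab) lowest.

Ab, Cb, Eb, Fb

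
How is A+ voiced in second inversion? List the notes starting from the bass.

In root position, A+ is A–C♯–E♯.
Second inversion puts the fifth (E♯) in the bass.

E♯  A  C♯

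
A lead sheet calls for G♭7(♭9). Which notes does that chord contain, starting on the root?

G♭7(♭9): dominant seventh flat nine on Gb.
root → Gb
3rd (major 3rd) → Bb
5th (perfect 5th) → Db
7th (minor 7th) → Fb
9th (minor 9th) → Abb

Gb  Bb  Db  Fb  Abb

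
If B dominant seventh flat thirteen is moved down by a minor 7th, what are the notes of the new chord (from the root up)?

A minor 7th down from B is C#, so the new chord is C# dominant seventh flat thirteen.
root → C#
3rd (major 3rd) → E#
5th (perfect 5th) → G#
7th (minor 7th) → B
13th (minor 13th) → A

C#  E#  G#  B  A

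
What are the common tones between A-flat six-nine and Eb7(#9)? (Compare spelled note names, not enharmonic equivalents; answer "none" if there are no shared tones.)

Eb, Bb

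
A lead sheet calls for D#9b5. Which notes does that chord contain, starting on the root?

D# F## A C# E#

D#9b5 is a dominant ninth flat five built on D#.
root → D#
3rd (major 3rd) → F##
5th (diminished 5th) → A
7th (minor 7th) → C#
9th (major 9th) → E#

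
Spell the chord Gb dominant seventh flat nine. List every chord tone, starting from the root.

G-flat – B-flat – D-flat – F-flat – A-double-flat

Gb dominant seventh flat nine: dominant seventh flat nine on G-flat.
root → G-flat
3rd (major 3rd) → B-flat
5th (perfect 5th) → D-flat
7th (minor 7th) → F-flat
9th (minor 9th) → A-double-flat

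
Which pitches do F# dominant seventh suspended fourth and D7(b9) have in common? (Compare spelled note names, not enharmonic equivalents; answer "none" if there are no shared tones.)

F#

F# dominant seventh suspended fourth = F#, B, C#, E.
D7(b9) = D, F#, A, C, Eb.
Shared: F#.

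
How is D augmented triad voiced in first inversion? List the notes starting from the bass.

F#, A#, D

D augmented triad = D–F#–A#; first inversion → third (F#) lowest.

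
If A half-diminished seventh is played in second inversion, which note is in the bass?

Eb

A half-diminished seventh = A–C–Eb–G. Second inversion → fifth in the bass = Eb.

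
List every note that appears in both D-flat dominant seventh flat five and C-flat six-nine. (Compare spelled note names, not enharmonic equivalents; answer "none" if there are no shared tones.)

D-flat dominant seventh flat five = D-flat, F, A-double-flat, C-flat.
C-flat six-nine = C-flat, E-flat, G-flat, A-flat, D-flat.
Shared: D-flat, C-flat.

D-flat, C-flat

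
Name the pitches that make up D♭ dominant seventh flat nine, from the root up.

D-flat – F – A-flat – C-flat – E-double-flat

Root D-flat, quality dominant seventh flat nine:
Root: D-flat
Major 3rd (3rd): F
Perfect 5th (5th): A-flat
Minor 7th (7th): C-flat
Minor 9th (9th): E-double-flat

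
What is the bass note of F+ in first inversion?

A

F+ in root position is F–A–C#.
First inversion places the third in the bass, which is A.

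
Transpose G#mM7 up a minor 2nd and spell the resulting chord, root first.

A, C, E, G#

A minor 2nd up from G# is A, so the new chord is A minor-major seventh.
root → A
3rd (minor 3rd) → C
5th (perfect 5th) → E
7th (major 7th) → G#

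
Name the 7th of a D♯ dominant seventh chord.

D♯ dominant seventh is built on D#; its 7th is a minor 7th above the root.
A seventh above D uses the letter C, and the minor 7th above D# is C#.

C#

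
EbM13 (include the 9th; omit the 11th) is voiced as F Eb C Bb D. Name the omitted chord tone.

EbM13 = Eb, G, Bb, D, F, C. The voicing lacks the 3rd (major 3rd), G.

G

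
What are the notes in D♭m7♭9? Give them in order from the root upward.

Root Db, quality minor seventh flat nine:
root → Db
3rd (minor 3rd) → Fb
5th (perfect 5th) → Ab
7th (minor 7th) → Cb
9th (minor 9th) → Ebb

Db – Fb – Ab – Cb – Ebb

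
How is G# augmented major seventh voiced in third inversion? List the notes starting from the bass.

F##  G#  B#  D##

In root position, G# augmented major seventh is G#–B#–D##–F##.
Third inversion puts the seventh (F##) in the bass.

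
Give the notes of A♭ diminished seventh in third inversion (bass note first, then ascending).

Gbb, Ab, Cb, Ebb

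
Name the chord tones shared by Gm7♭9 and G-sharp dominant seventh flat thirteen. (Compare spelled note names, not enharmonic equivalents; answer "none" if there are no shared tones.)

Gm7♭9: G Bb D F Ab
G-sharp dominant seventh flat thirteen: G# B# D# F# E
Common to both → none.

none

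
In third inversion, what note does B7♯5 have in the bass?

A

B7♯5 in root position is B–D#–F##–A.
Third inversion places the seventh in the bass, which is A.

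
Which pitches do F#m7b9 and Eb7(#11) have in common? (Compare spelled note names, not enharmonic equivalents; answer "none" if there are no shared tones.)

A – G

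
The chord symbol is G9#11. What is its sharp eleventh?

C#

G9#11 is built on G; its 11th is an augmented 11th above the root.
A fourth above G uses the letter C, and the augmented 11th above G is C#.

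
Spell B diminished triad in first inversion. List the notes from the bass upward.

In root position, B diminished triad is B–D–F.
First inversion puts the third (D) in the bass.

D, F, B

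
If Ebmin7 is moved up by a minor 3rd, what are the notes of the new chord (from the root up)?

G♭, B𝄫, D♭, F♭

Transposed root: E♭ → G♭ (minor 3rd up). So we spell G♭ minor seventh:
G♭ — root
B𝄫 — minor 3rd
D♭ — perfect 5th
F♭ — minor 7th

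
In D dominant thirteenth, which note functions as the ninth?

E

Root of D dominant thirteenth = D. The 9th is a major 9th: D up a major 9th → E.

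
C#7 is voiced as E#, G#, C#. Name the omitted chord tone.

The full C#7 chord is C#, E#, G#, B.
Comparing with the voicing, the minor 7th (7th) — B — is absent.

B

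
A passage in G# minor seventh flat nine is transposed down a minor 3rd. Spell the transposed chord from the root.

E#, G#, B#, D#, F#

G# down a minor 3rd → E#. New chord: E# minor seventh flat nine.
E# — root
G# — minor 3rd
B# — perfect 5th
D# — minor 7th
F# — minor 9th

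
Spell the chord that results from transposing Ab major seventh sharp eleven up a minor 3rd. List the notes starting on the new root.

Transposed root: Ab → Cb (minor 3rd up). So we spell Cb major seventh sharp eleven:
- root: Cb
- major 3rd: Eb
- perfect 5th: Gb
- major 7th: Bb
- augmented 11th: F

Cb, Eb, Gb, Bb, F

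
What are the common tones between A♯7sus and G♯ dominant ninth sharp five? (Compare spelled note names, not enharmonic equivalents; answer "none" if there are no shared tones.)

A# G#

A♯7sus: A# D# E# G#
G♯ dominant ninth sharp five: G# B# D## F# A#
Common to both → A#, G#.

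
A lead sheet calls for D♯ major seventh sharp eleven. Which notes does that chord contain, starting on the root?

Root D-sharp, quality major seventh sharp eleven:
Root: D-sharp
Major 3rd (3rd): F-double-sharp
Perfect 5th (5th): A-sharp
Major 7th (7th): C-double-sharp
Augmented 11th (11th): G-double-sharp

D-sharp, F-double-sharp, A-sharp, C-double-sharp, G-double-sharp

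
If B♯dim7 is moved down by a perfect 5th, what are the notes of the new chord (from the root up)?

A perfect 5th down from B# is E#, so the new chord is E# diminished seventh.
Root: E#
Minor 3rd (3rd): G#
Diminished 5th (5th): B
Diminished 7th (7th): D

E#, G#, B, D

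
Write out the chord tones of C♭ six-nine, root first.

Cb Eb Gb Ab Db

C♭ six-nine is a six-nine built on Cb.
- root: Cb
- major 3rd: Eb
- perfect 5th: Gb
- major 6th: Ab
- major 9th: Db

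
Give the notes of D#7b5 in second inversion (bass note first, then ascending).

A, C#, D#, F##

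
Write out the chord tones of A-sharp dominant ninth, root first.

Root A#, quality dominant ninth:
A# — root
C## — major 3rd
E# — perfect 5th
G# — minor 7th
B# — major 9th

A#, C##, E#, G#, B#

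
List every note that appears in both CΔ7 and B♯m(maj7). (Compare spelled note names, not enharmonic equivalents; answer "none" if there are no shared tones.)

CΔ7: C E G B
B♯m(maj7): B# D# F## A##
Common to both → none.

none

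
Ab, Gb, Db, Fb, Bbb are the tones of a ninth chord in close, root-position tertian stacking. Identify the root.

Gb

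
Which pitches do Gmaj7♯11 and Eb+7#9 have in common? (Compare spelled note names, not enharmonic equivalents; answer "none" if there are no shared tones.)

G – B – F#

Gmaj7♯11 = G, B, D, F#, C#.
Eb+7#9 = Eb, G, B, Db, F#.
Shared: G, B, F#.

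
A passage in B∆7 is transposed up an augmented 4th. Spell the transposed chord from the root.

Transposed root: B → E# (augmented 4th up). So we spell E# major seventh:
- root: E#
- major 3rd: G##
- perfect 5th: B#
- major 7th: D##

E#  G##  B#  D##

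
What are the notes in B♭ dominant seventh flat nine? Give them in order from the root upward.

Bb  D  F  Ab  Cb

Root Bb, quality dominant seventh flat nine:
Bb — root
D — major 3rd
F — perfect 5th
Ab — minor 7th
Cb — minor 9th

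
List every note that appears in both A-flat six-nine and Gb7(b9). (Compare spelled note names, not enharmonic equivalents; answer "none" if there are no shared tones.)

A-flat six-nine = Ab, C, Eb, F, Bb.
Gb7(b9) = Gb, Bb, Db, Fb, Abb.
Shared: Bb.

Bb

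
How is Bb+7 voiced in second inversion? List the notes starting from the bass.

In root position, Bb+7 is Bb–D–F#–Ab.
Second inversion puts the fifth (F#) in the bass.

F#  Ab  Bb  D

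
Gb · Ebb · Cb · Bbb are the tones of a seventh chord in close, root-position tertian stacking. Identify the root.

Cb

Stacking in thirds gives Cb – Ebb – Gb – Bbb, so Cb is the root — Cb minor seventh.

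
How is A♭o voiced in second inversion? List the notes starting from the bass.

E𝄫 – A♭ – C♭

In root position, A♭o is A♭–C♭–E𝄫.
Second inversion puts the fifth (E𝄫) in the bass.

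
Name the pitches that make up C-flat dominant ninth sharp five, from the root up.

C♭ – E♭ – G – B𝄫 – D♭

C-flat dominant ninth sharp five: dominant ninth sharp five on C♭.
C♭ — root
E♭ — major 3rd
G — augmented 5th
B𝄫 — minor 7th
D♭ — major 9th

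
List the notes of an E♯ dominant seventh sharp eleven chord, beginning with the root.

E-sharp, G-double-sharp, B-sharp, D-sharp, A-double-sharp

E♯ dominant seventh sharp eleven is a dominant seventh sharp eleven built on E-sharp.
E-sharp — root
G-double-sharp — major 3rd
B-sharp — perfect 5th
D-sharp — minor 7th
A-double-sharp — augmented 11th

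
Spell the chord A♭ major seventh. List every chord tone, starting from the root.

A-flat C E-flat G

Root A-flat, quality major seventh:
A-flat — root
C — major 3rd
E-flat — perfect 5th
G — major 7th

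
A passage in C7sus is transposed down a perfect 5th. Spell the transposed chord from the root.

F, Bb, C, Eb

Transposed root: C → F (perfect 5th down). So we spell F dominant seventh suspended fourth:
- root: F
- perfect 4th: Bb
- perfect 5th: C
- minor 7th: Eb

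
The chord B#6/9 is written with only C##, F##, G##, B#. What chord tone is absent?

D##

B#6/9 = B#, D##, F##, G##, C##. The voicing lacks the 3rd (major 3rd), D##.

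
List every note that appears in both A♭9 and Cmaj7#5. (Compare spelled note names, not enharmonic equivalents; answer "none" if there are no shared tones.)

C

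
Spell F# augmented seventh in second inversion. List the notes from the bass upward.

C##, E, F#, A#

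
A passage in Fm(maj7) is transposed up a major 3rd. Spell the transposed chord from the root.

A C E G#

F up a major 3rd → A. New chord: A minor-major seventh.
root → A
3rd (minor 3rd) → C
5th (perfect 5th) → E
7th (major 7th) → G#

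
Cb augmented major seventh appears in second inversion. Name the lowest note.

G

Cb augmented major seventh in root position is C-flat–E-flat–G–B-flat.
Second inversion places the fifth in the bass, which is G.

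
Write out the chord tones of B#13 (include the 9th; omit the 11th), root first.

B#, D##, F##, A#, C##, G##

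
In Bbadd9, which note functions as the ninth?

C

Bbadd9 is built on B♭; its 9th is a major 9th above the root.
A second above B uses the letter C, and the major 9th above B♭ is C.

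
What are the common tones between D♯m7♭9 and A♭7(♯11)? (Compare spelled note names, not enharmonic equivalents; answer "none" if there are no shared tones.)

none

D♯m7♭9 = D#, F#, A#, C#, E.
A♭7(♯11) = Ab, C, Eb, Gb, D.
Shared: none.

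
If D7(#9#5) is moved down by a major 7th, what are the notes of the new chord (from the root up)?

A major 7th down from D is E♭, so the new chord is E♭ dominant seventh sharp nine sharp five.
Root: E♭
Major 3rd (3rd): G
Augmented 5th (5th): B
Minor 7th (7th): D♭
Augmented 9th (9th): F♯

E♭ – G – B – D♭ – F♯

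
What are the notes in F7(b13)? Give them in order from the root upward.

F7(b13): dominant seventh flat thirteen on F.
F — root
A — major 3rd
C — perfect 5th
Eb — minor 7th
Db — minor 13th

F – A – C – Eb – Db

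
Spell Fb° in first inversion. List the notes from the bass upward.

Abb Cbb Fb

Fb° = Fb–Abb–Cbb; first inversion → third (Abb) lowest.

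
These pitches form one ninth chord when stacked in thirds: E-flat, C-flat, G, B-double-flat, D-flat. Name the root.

Stacking in thirds gives C-flat – E-flat – G – B-double-flat – D-flat, so C-flat is the root — C-flat dominant ninth sharp five.

C-flat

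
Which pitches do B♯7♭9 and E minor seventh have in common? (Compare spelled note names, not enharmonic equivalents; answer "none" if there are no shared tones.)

none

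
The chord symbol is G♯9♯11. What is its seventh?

F#

Root of G♯9♯11 = G#. The 7th is a minor 7th: G# up a minor 7th → F#.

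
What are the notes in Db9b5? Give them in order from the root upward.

Db – F – Abb – Cb – Eb

Db9b5 is a dominant ninth flat five built on Db.
- root: Db
- major 3rd: F
- diminished 5th: Abb
- minor 7th: Cb
- major 9th: Eb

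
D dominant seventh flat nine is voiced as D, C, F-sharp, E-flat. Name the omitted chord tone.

D dominant seventh flat nine = D, F-sharp, A, C, E-flat. The voicing lacks the 5th (perfect 5th), A.

A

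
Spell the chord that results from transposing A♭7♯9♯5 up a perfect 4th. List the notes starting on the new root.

D♭, F, A, C♭, E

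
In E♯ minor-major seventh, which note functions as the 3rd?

G-sharp

Root of E♯ minor-major seventh = E-sharp. The 3rd is a minor 3rd: E-sharp up a minor 3rd → G-sharp.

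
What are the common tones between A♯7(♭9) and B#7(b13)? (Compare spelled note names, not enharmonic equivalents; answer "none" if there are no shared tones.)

A# – G#

A♯7(♭9) = A#, C##, E#, G#, B.
B#7(b13) = B#, D##, F##, A#, G#.
Shared: A#, G#.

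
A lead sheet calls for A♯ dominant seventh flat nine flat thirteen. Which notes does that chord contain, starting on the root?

A♯ dominant seventh flat nine flat thirteen: dominant seventh flat nine flat thirteen on A#.
Root: A#
Major 3rd (3rd): C##
Perfect 5th (5th): E#
Minor 7th (7th): G#
Minor 9th (9th): B
Minor 13th (13th): F#

A#  C##  E#  G#  B  F#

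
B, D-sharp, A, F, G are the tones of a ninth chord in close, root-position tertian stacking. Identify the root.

Stacking in thirds gives G – B – D-sharp – F – A, so G is the root — G dominant ninth sharp five.

G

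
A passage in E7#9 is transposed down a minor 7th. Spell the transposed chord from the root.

Transposed root: E → F# (minor 7th down). So we spell F# dominant seventh sharp nine:
Root: F#
Major 3rd (3rd): A#
Perfect 5th (5th): C#
Minor 7th (7th): E
Augmented 9th (9th): G##

F# – A# – C# – E – G##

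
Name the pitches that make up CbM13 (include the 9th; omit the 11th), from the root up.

Cb  Eb  Gb  Bb  Db  Ab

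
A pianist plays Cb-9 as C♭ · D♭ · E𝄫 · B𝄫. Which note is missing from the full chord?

G♭

Cb-9 = C♭, E𝄫, G♭, B𝄫, D♭. The voicing lacks the 5th (perfect 5th), G♭.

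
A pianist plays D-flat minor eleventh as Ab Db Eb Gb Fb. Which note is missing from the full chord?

Cb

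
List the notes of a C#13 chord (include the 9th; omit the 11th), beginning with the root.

C#13 is a dominant thirteenth built on C#.
- root: C#
- major 3rd: E#
- perfect 5th: G#
- minor 7th: B
- major 9th: D#
- major 13th: A#

C# – E# – G# – B – D# – A#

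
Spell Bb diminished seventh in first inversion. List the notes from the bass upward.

D-flat F-flat A-double-flat B-flat

In root position, Bb diminished seventh is B-flat–D-flat–F-flat–A-double-flat.
First inversion puts the third (D-flat) in the bass.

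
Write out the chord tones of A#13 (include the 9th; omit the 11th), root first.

A# C## E# G# B# F##

A#13: dominant thirteenth on A#.
A# — root
C## — major 3rd
E# — perfect 5th
G# — minor 7th
B# — major 9th
F## — major 13th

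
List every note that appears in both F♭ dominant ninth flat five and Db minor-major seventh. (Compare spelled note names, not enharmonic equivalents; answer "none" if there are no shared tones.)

F♭ dominant ninth flat five = F-flat, A-flat, C-double-flat, E-double-flat, G-flat.
Db minor-major seventh = D-flat, F-flat, A-flat, C.
Shared: F-flat, A-flat.

F-flat, A-flat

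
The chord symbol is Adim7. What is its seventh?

Root of Adim7 = A. The 7th is a diminished 7th: A up a diminished 7th → G♭.

G♭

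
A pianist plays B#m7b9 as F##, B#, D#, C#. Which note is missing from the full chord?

A#

B#m7b9 = B#, D#, F##, A#, C#. The voicing lacks the 7th (minor 7th), A#.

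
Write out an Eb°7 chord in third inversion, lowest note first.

Eb°7 = Eb–Gb–Bbb–Dbb; third inversion → seventh (Dbb) lowest.

Dbb, Eb, Gb, Bbb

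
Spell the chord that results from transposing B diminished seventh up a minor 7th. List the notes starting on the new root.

Transposed root: B → A (minor 7th up). So we spell A diminished seventh:
- root: A
- minor 3rd: C
- diminished 5th: Eb
- diminished 7th: Gb

A  C  Eb  Gb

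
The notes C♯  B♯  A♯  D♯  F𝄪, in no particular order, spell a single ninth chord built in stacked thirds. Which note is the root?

B♯

Stacking in thirds gives B♯ – D♯ – F𝄪 – A♯ – C♯, so B♯ is the root — B♯ minor seventh flat nine.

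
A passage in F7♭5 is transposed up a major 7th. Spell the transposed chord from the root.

E G# Bb D

A major 7th up from F is E, so the new chord is E dominant seventh flat five.
- root: E
- major 3rd: G#
- diminished 5th: Bb
- minor 7th: D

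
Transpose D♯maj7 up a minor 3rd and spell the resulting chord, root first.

Transposed root: D# → F# (minor 3rd up). So we spell F# major seventh:
root → F#
3rd (major 3rd) → A#
5th (perfect 5th) → C#
7th (major 7th) → E#

F# A# C# E#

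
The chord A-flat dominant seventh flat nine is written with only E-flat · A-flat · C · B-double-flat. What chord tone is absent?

A-flat dominant seventh flat nine = A-flat, C, E-flat, G-flat, B-double-flat. The voicing lacks the 7th (minor 7th), G-flat.

G-flat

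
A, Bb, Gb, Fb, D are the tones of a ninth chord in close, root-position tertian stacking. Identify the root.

Gb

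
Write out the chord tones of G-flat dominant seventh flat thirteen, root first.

G-flat, B-flat, D-flat, F-flat, E-double-flat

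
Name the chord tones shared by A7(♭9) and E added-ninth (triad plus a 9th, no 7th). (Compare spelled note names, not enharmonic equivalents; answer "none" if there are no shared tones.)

E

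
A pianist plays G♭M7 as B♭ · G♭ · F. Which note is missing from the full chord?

The full G♭M7 chord is G♭, B♭, D♭, F.
Comparing with the voicing, the perfect 5th (5th) — D♭ — is absent.

D♭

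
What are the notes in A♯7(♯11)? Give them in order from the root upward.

A# C## E# G# D##

A♯7(♯11) is a dominant seventh sharp eleven built on A#.
- root: A#
- major 3rd: C##
- perfect 5th: E#
- minor 7th: G#
- augmented 11th: D##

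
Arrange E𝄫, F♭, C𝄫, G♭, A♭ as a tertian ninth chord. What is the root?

F♭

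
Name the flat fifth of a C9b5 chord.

Gb

C9b5 is built on C; its 5th is a diminished 5th above the root.
A fifth above C uses the letter G, and the diminished 5th above C is Gb.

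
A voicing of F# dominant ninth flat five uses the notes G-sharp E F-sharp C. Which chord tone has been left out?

A-sharp

The full F# dominant ninth flat five chord is F-sharp, A-sharp, C, E, G-sharp.
Comparing with the voicing, the major 3rd (3rd) — A-sharp — is absent.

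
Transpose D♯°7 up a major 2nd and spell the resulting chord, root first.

D# up a major 2nd → E#. New chord: E# diminished seventh.
E# — root
G# — minor 3rd
B — diminished 5th
D — diminished 7th

E#  G#  B  D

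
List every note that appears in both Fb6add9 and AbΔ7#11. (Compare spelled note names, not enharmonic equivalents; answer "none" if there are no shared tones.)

Ab

Fb6add9 = Fb, Ab, Cb, Db, Gb.
AbΔ7#11 = Ab, C, Eb, G, D.
Shared: Ab.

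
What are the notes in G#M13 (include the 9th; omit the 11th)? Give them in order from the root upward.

Root G#, quality major thirteenth:
- root: G#
- major 3rd: B#
- perfect 5th: D#
- major 7th: F##
- major 9th: A#
- major 13th: E#

G# – B# – D# – F## – A# – E#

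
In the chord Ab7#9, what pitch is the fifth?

Eb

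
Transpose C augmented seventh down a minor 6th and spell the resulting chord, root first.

E – G-sharp – B-sharp – D

C down a minor 6th → E. New chord: E augmented seventh.
root → E
3rd (major 3rd) → G-sharp
5th (augmented 5th) → B-sharp
7th (minor 7th) → D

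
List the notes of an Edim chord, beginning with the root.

E  G  Bb

Edim: diminished triad on E.
- root: E
- minor 3rd: G
- diminished 5th: Bb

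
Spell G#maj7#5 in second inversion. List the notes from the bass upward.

In root position, G#maj7#5 is G♯–B♯–D𝄪–F𝄪.
Second inversion puts the fifth (D𝄪) in the bass.

D𝄪 – F𝄪 – G♯ – B♯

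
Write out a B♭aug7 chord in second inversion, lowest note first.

F# – Ab – Bb – D

In root position, B♭aug7 is Bb–D–F#–Ab.
Second inversion puts the fifth (F#) in the bass.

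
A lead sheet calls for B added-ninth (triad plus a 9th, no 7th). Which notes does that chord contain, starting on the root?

B  D#  F#  C#

Root B, quality added-ninth:
B — root
D# — major 3rd
F# — perfect 5th
C# — major 9th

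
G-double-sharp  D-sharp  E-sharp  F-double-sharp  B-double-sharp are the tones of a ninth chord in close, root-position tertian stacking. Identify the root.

E-sharp

Arranged so that each adjacent pair is a third by letter name: E-sharp – G-double-sharp – B-double-sharp – D-sharp – F-double-sharp.
The bottom of that stack, E-sharp, is the root (this is E-sharp dominant ninth sharp five).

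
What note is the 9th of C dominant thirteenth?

D

Root of C dominant thirteenth = C. The 9th is a major 9th: C up a major 9th → D.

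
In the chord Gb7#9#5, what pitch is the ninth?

Gb7#9#5 is built on Gb; its 9th is an augmented 9th above the root.
A second above G uses the letter A, and the augmented 9th above Gb is A.

A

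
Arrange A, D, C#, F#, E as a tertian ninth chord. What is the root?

D

Stacking in thirds gives D – F# – A – C# – E, so D is the root — D major ninth.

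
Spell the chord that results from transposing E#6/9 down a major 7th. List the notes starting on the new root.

Transposed root: E♯ → F♯ (major 7th down). So we spell F♯ six-nine:
F♯ — root
A♯ — major 3rd
C♯ — perfect 5th
D♯ — major 6th
G♯ — major 9th

F♯  A♯  C♯  D♯  G♯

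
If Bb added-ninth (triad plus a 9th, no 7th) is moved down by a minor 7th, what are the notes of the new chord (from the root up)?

Transposed root: B-flat → C (minor 7th down). So we spell C added-ninth:
- root: C
- major 3rd: E
- perfect 5th: G
- major 9th: D

C, E, G, D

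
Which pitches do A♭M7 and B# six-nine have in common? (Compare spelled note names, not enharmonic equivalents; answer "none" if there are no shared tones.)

none

A♭M7 = A♭, C, E♭, G.
B# six-nine = B♯, D𝄪, F𝄪, G𝄪, C𝄪.
Shared: none.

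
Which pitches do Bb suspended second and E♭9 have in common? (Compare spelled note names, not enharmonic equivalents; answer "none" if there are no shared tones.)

Bb  F

Bb suspended second = Bb, C, F.
E♭9 = Eb, G, Bb, Db, F.
Shared: Bb, F.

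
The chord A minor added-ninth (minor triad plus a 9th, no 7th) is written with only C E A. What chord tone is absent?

The full A minor added-ninth chord is A, C, E, B.
Comparing with the voicing, the major 9th (9th) — B — is absent.

B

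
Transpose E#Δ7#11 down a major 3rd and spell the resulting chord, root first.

E# down a major 3rd → C#. New chord: C# major seventh sharp eleven.
root → C#
3rd (major 3rd) → E#
5th (perfect 5th) → G#
7th (major 7th) → B#
11th (augmented 11th) → F##

C#, E#, G#, B#, F##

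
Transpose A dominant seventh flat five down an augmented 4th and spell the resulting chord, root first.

A down an augmented 4th → E♭. New chord: E♭ dominant seventh flat five.
root → E♭
3rd (major 3rd) → G
5th (diminished 5th) → B𝄫
7th (minor 7th) → D♭

E♭ – G – B𝄫 – D♭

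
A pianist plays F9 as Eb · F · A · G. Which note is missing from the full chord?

C

The full F9 chord is F, A, C, Eb, G.
Comparing with the voicing, the perfect 5th (5th) — C — is absent.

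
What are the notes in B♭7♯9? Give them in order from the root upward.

Root Bb, quality dominant seventh sharp nine:
- root: Bb
- major 3rd: D
- perfect 5th: F
- minor 7th: Ab
- augmented 9th: C#

Bb – D – F – Ab – C#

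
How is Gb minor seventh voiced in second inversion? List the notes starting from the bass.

D-flat – F-flat – G-flat – B-double-flat

In root position, Gb minor seventh is G-flat–B-double-flat–D-flat–F-flat.
Second inversion puts the fifth (D-flat) in the bass.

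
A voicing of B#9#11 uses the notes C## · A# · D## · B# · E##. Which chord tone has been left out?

F##

The full B#9#11 chord is B#, D##, F##, A#, C##, E##.
Comparing with the voicing, the perfect 5th (5th) — F## — is absent.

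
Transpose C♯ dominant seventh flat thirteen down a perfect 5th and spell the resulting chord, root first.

Transposed root: C# → F# (perfect 5th down). So we spell F# dominant seventh flat thirteen:
F# — root
A# — major 3rd
C# — perfect 5th
E — minor 7th
D — minor 13th

F#, A#, C#, E, D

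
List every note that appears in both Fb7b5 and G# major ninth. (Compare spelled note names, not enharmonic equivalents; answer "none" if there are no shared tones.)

none

Fb7b5: F♭ A♭ C𝄫 E𝄫
G# major ninth: G♯ B♯ D♯ F𝄪 A♯
Common to both → none.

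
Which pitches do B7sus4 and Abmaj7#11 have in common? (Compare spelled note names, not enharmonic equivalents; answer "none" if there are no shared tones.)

none

B7sus4: B E F♯ A
Abmaj7#11: A♭ C E♭ G D
Common to both → none.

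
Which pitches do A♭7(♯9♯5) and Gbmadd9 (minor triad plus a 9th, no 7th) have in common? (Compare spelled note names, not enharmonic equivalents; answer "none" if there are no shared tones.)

Ab – Gb

A♭7(♯9♯5) = Ab, C, E, Gb, B.
Gbmadd9 = Gb, Bbb, Db, Ab.
Shared: Ab, Gb.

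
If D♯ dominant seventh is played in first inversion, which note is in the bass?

D♯ dominant seventh = D-sharp–F-double-sharp–A-sharp–C-sharp. First inversion → third in the bass = F-double-sharp.

F-double-sharp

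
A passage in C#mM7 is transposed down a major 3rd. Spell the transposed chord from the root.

A C E G#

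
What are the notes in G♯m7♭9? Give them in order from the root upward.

Root G#, quality minor seventh flat nine:
- root: G#
- minor 3rd: B
- perfect 5th: D#
- minor 7th: F#
- minor 9th: A

G#  B  D#  F#  A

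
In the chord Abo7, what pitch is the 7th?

Root of Abo7 = A♭. The 7th is a diminished 7th: A♭ up a diminished 7th → G𝄫.

G𝄫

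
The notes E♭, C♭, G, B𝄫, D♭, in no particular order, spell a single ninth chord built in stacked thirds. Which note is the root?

C♭

Stacking in thirds gives C♭ – E♭ – G – B𝄫 – D♭, so C♭ is the root — C♭ dominant ninth sharp five.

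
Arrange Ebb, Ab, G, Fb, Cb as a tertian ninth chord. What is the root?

Stacking in thirds gives Fb – Ab – Cb – Ebb – G, so Fb is the root — Fb dominant seventh sharp nine.

Fb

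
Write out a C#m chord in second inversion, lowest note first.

G♯ – C♯ – E

In root position, C#m is C♯–E–G♯.
Second inversion puts the fifth (G♯) in the bass.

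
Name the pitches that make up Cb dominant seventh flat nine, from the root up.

C-flat  E-flat  G-flat  B-double-flat  D-double-flat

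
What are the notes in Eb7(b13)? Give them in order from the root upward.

Eb – G – Bb – Db – Cb

Eb7(b13): dominant seventh flat thirteen on Eb.
Eb — root
G — major 3rd
Bb — perfect 5th
Db — minor 7th
Cb — minor 13th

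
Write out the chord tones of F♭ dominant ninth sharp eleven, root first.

Root F-flat, quality dominant ninth sharp eleven:
- root: F-flat
- major 3rd: A-flat
- perfect 5th: C-flat
- minor 7th: E-double-flat
- major 9th: G-flat
- augmented 11th: B-flat

F-flat – A-flat – C-flat – E-double-flat – G-flat – B-flat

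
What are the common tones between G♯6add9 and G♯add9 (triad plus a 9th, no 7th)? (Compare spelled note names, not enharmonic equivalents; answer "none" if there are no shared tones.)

G♯ B♯ D♯ A♯

G♯6add9 = G♯, B♯, D♯, E♯, A♯.
G♯add9 = G♯, B♯, D♯, A♯.
Shared: G♯, B♯, D♯, A♯.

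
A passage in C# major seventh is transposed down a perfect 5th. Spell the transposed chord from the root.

C# down a perfect 5th → F#. New chord: F# major seventh.
Root: F#
Major 3rd (3rd): A#
Perfect 5th (5th): C#
Major 7th (7th): E#

F# A# C# E#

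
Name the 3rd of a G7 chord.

B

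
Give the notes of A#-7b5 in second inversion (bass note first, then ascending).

In root position, A#-7b5 is A#–C#–E–G#.
Second inversion puts the fifth (E) in the bass.

E G# A# C#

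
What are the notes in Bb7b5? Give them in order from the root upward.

B♭ – D – F♭ – A♭

Bb7b5 is a dominant seventh flat five built on B♭.
B♭ — root
D — major 3rd
F♭ — diminished 5th
A♭ — minor 7th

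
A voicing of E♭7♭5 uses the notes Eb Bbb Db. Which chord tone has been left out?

G

The full E♭7♭5 chord is Eb, G, Bbb, Db.
Comparing with the voicing, the major 3rd (3rd) — G — is absent.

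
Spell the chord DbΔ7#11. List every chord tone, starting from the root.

Root Db, quality major seventh sharp eleven:
- root: Db
- major 3rd: F
- perfect 5th: Ab
- major 7th: C
- augmented 11th: G

Db, F, Ab, C, G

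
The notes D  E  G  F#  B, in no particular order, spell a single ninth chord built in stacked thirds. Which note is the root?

E

Stacking in thirds gives E – G – B – D – F#, so E is the root — E minor ninth.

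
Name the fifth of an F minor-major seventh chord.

C

F minor-major seventh is built on F; its 5th is a perfect 5th above the root.
A fifth above F uses the letter C, and the perfect 5th above F is C.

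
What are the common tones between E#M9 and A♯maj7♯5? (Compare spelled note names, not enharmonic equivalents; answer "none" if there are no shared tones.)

E#M9: E♯ G𝄪 B♯ D𝄪 F𝄪
A♯maj7♯5: A♯ C𝄪 E𝄪 G𝄪
Common to both → G𝄪.

G𝄪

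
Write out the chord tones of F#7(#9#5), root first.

Root F#, quality dominant seventh sharp nine sharp five:
F# — root
A# — major 3rd
C## — augmented 5th
E — minor 7th
G## — augmented 9th

F#, A#, C##, E, G##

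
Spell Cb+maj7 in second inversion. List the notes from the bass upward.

G Bb Cb Eb

Cb+maj7 = Cb–Eb–G–Bb; second inversion → fifth (G) lowest.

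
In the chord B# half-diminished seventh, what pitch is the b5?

F-sharp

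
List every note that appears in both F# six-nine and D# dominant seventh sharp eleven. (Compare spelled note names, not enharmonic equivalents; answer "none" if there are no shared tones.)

A-sharp, C-sharp, D-sharp

F# six-nine = F-sharp, A-sharp, C-sharp, D-sharp, G-sharp.
D# dominant seventh sharp eleven = D-sharp, F-double-sharp, A-sharp, C-sharp, G-double-sharp.
Shared: A-sharp, C-sharp, D-sharp.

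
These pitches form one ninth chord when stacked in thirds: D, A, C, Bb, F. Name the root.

Bb

Stacking in thirds gives Bb – D – F – A – C, so Bb is the root — Bb major ninth.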